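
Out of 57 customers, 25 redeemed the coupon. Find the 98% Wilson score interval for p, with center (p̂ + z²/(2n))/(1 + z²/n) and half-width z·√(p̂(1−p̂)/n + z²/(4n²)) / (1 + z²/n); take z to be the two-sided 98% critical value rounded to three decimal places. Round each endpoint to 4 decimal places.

(0.2977, 0.5901)

p̂ = 25/57 = 0.43860; z = 2.326, so z² = 5.410276.
1 + z²/n = 1.094917.
Adjusted center: (0.43860 + z²/(2n))/1.094917 = 0.44392.
Radicand: p̂(1−p̂)/n + z²/(4n²) = 0.004319818 + 0.000416303 = 0.004736121.
Half-width = 2.326·√0.004736121/1.094917 = 0.14620.
Interval: 0.44392 ± 0.14620 → (0.2977, 0.5901).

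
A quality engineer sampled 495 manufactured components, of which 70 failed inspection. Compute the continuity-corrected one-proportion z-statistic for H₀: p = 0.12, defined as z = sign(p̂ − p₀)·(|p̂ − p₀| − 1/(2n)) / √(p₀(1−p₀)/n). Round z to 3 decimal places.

z = 1.397

p̂ = 70/495 = 0.14141. p̂ − p₀ = 0.021414.
Continuity correction 1/(2n) = 1/990 = 0.001010.
Corrected numerator: |0.021414| − 0.001010 = 0.020404.
SE₀ = √(0.12·0.88/495) = 0.014606.
z = +0.020404/0.014606 = 1.397.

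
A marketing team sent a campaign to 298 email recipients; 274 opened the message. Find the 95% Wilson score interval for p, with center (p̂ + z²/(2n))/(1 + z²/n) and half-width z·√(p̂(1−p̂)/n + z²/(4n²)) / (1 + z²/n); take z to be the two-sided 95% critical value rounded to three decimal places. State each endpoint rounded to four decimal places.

p̂ = 274/298 = 0.91946; z = 1.960, so z² = 3.841600.
1 + z²/n = 1.012891.
Center = (0.91946 + 0.006446)/1.012891 = 0.91412.
Radicand: p̂(1−p̂)/n + z²/(4n²) = 0.000248492 + 0.000010815 = 0.000259307.
Half-width = 1.960·√0.000259307/1.012891 = 0.03116.
Interval: 0.91412 ± 0.03116 → (0.8830, 0.9453).

(0.8830, 0.9453)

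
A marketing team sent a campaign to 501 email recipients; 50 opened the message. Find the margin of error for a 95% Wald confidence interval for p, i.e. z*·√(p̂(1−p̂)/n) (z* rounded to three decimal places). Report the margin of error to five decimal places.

With x = 50 successes in n = 501, p̂ = 0.09980.
Standard error of p̂: √(0.089840/501) = √0.000179322 = 0.013391.
z* = 1.960 at the 95% level.
Margin of error = z*·SE = 1.960 × 0.013391 = 0.02625.

ME = 0.02625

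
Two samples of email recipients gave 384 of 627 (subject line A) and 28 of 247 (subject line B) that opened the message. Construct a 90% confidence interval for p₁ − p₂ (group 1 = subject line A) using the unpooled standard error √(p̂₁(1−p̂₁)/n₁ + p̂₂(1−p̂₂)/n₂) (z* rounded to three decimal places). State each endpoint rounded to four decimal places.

(0.4530, 0.5452)

p̂₁ = 384/627 = 0.61244, p̂₂ = 28/247 = 0.11336; p̂₁ − p̂₂ = 0.49908.
SE = √(0.000378560 + 0.000406922) = √0.000785482 = 0.028026.
z* = 1.645 at the 90% level. Margin of error = 0.04610.
So the interval runs from 0.4530 to 0.5452.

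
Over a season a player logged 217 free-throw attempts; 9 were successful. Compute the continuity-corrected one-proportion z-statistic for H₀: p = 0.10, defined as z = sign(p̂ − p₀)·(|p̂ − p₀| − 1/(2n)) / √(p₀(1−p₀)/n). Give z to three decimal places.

Sample proportion p̂ = 9/217 = 0.04147. p̂ − p₀ = -0.058525.
1/(2n) = 0.002304.
Corrected numerator: |-0.058525| − 0.002304 = 0.056221.
SE₀ = √(0.10·0.90/217) = 0.020365.
z = (−)0.056221/0.020365 = -2.761.

z = -2.761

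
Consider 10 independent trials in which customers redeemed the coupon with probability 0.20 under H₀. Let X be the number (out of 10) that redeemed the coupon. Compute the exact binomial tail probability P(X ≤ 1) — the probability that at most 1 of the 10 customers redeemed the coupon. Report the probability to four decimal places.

P = 0.3758

X ~ Binomial(n=10, p=0.20).
P(X ≤ 1) = C(10,0)·0.20^0·0.80^10 + C(10,1)·0.20^1·0.80^9.
= 0.107374 + 0.268435 = 0.3758.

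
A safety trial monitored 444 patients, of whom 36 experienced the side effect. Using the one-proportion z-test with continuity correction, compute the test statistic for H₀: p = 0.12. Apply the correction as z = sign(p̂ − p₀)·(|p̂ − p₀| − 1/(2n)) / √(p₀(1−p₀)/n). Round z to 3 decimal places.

z = -2.451

p̂ = 36/444 = 0.08108. p̂ − p₀ = -0.038919.
1/(2n) = 0.001126.
Corrected numerator: |-0.038919| − 0.001126 = 0.037793.
Null standard error: √(0.12·0.88/444) = √0.000237838 = 0.015422.
z = (−)0.037793/0.015422 = -2.451.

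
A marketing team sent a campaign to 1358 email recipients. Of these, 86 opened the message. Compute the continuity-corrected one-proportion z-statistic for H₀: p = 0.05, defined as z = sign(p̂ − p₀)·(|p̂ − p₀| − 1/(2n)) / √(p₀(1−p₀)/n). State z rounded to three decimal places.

z = 2.191

p̂ = 86/1358 = 0.06333. p̂ − p₀ = 0.013328.
1/(2n) = 0.000368.
Corrected numerator: |0.013328| − 0.000368 = 0.012960.
Under H₀, SE = √(p₀(1−p₀)/n) = √(0.05·0.95/1358) = √0.000034978 = 0.005914.
z = +0.012960/0.005914 = 2.191.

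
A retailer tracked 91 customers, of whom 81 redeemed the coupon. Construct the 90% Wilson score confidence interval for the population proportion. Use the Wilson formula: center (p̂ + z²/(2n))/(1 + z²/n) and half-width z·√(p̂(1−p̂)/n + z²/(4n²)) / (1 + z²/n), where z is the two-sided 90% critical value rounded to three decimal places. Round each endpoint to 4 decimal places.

(0.8245, 0.9332)

Here p̂ = 81/91 = 0.89011 and z = 1.645 (z² = 2.706025).
Denominator 1 + z²/n = 1 + 2.706025/91 = 1.029737.
Center = (0.89011 + 0.014868)/1.029737 = 0.87884.
Radicand: p̂(1−p̂)/n + z²/(4n²) = 0.001074882 + 0.000081694 = 0.001156576.
Half-width = 1.645·√0.001156576/1.029737 = 0.05433.
So the interval runs from 0.8245 to 0.9332.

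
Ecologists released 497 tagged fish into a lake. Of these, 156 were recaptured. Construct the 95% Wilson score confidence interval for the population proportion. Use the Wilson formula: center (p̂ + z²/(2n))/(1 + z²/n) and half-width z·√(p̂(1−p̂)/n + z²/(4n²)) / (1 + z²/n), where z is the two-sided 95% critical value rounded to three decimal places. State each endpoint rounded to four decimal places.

Here p̂ = 156/497 = 0.31388 and z = 1.960 (z² = 3.841600).
1 + z²/n = 1.007730.
Center = (0.31388 + 0.003865)/1.007730 = 0.31531.
Radicand: p̂(1−p̂)/n + z²/(4n²) = 0.000433321 + 0.000003888 = 0.000437209.
Half-width = z·√(radicand)/denom = 1.960·0.020910/1.007730 = 0.04067.
Interval: 0.31531 ± 0.04067 → (0.2746, 0.3560).

(0.2746, 0.3560)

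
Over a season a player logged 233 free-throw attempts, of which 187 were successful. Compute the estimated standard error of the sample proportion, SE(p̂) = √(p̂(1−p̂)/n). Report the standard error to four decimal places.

The sample proportion is 187/233 = 0.80258.
p̂(1−p̂) = 0.80258·0.19742 = 0.158445.
SE = √(0.158445/233) = 0.0261.

SE = 0.0261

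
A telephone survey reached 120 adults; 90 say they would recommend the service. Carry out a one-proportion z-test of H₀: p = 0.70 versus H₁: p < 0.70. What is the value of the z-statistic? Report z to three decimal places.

z = 1.195

p̂ = 90/120 = 0.75000.
Under H₀, SE = √(p₀(1−p₀)/n) = √(0.70·0.30/120) = √0.001750000 = 0.041833.
z = (p̂ − p₀)/SE = (0.75000 − 0.70)/0.041833 = 1.195.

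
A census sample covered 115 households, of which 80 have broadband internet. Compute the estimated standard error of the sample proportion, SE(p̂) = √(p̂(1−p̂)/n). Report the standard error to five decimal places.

SE = 0.04291

The sample proportion is 80/115 = 0.69565.
p̂(1−p̂) = 0.69565·0.30435 = 0.211721.
Dividing by n and taking the root: √0.001841052 = 0.04291.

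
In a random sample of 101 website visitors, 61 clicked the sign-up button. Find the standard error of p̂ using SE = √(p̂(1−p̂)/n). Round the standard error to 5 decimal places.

SE = 0.04866

The sample proportion is 61/101 = 0.60396.
p̂(1−p̂) = 0.60396·0.39604 = 0.239192.
SE = √(0.239192/101) = 0.04866.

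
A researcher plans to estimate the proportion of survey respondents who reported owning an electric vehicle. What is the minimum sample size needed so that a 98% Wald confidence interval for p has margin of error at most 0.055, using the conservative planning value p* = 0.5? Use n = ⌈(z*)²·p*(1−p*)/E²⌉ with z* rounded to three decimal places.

The 98% critical value is z* = 2.326.
p*(1−p*) = 0.2500.
(z*)²·p*(1−p*)/E² = 5.410276·0.2500/0.003025 = 447.130.
⌈447.130⌉ = 448.

n = 448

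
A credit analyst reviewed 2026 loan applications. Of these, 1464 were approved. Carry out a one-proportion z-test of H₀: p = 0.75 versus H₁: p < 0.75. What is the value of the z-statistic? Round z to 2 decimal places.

z = -2.85

With x = 1464 successes in n = 2026, p̂ = 0.72261.
Under H₀, SE = √(p₀(1−p₀)/n) = √(0.75·0.25/2026) = √0.000092547 = 0.009620.
z = (0.72261 − 0.75)/0.009620 = -0.02739/0.009620 = -2.85.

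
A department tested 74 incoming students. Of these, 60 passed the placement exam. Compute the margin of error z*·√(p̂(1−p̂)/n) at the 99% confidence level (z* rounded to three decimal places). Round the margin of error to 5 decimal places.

ME = 0.11728

With x = 60 successes in n = 74, p̂ = 0.81081.
SE = √(p̂(1−p̂)/n) = √(0.153397/74) = 0.045529.
z* = 2.576 at the 99% level.
Margin of error = z*·SE = 2.576 × 0.045529 = 0.11728.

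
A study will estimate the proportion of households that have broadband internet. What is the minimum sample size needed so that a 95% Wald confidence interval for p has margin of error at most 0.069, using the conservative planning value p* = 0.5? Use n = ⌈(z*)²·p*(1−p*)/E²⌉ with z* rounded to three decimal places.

For 95% confidence, z* = 1.960.
p*(1−p*) = 0.2500.
(z*)²·p*(1−p*)/E² = 3.841600·0.2500/0.004761 = 201.722.
⌈201.722⌉ = 202.

n = 202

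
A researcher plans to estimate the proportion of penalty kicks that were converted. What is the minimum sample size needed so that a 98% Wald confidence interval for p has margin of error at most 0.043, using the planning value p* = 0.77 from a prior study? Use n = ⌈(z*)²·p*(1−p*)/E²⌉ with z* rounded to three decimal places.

z* = 2.326 at the 98% level.
p*(1−p*) = 0.77·0.23 = 0.1771.
Required n before rounding: 5.410276 × 0.1771 / 0.043² = 518.204.
⌈518.204⌉ = 519.

n = 519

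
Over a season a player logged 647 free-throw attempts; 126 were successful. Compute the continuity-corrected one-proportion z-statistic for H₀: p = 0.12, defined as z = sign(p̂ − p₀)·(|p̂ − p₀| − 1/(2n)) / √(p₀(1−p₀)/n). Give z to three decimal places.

z = 5.790

The sample proportion is 126/647 = 0.19474. p̂ − p₀ = 0.074745.
1/(2n) = 0.000773.
Corrected numerator: |0.074745| − 0.000773 = 0.073972.
Under H₀, SE = √(p₀(1−p₀)/n) = √(0.12·0.88/647) = √0.000163215 = 0.012776.
z = +0.073972/0.012776 = 5.790.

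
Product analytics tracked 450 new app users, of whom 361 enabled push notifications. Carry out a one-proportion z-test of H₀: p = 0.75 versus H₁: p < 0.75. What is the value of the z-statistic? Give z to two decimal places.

z = 2.56

Sample proportion p̂ = 361/450 = 0.80222.
Under H₀, SE = √(p₀(1−p₀)/n) = √(0.75·0.25/450) = √0.000416667 = 0.020412.
z = (p̂ − p₀)/SE = (0.80222 − 0.75)/0.020412 = 2.56.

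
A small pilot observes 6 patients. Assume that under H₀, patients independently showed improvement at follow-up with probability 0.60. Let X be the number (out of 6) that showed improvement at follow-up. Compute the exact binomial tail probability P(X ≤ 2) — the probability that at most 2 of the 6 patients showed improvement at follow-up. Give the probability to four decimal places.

X ~ Binomial(n=6, p=0.60).
P(X ≤ 2) = C(6,0)·0.60^0·0.40^6 + C(6,1)·0.60^1·0.40^5 + C(6,2)·0.60^2·0.40^4.
= 0.004096 + 0.036864 + 0.138240 = 0.1792.

P = 0.1792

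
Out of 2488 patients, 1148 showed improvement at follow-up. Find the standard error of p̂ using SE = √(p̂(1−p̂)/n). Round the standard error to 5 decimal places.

Sample proportion p̂ = 1148/2488 = 0.46141.
p̂(1−p̂) = 0.248511.
SE = √(0.248511/2488) = √0.000099884 = 0.00999.

SE = 0.00999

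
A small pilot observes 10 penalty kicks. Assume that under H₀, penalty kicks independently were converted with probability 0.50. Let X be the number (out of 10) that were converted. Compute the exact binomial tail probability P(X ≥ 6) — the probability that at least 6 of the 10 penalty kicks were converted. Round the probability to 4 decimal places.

P = 0.3770

X ~ Binomial(n=10, p=0.50).
P(X ≥ 6) = Σ_{j=6}^{10} C(10,j)·0.50^j·0.50^{10−j}.
= 0.205078 + 0.117188 + 0.043945 + 0.009766 + 0.000977 = 0.3770.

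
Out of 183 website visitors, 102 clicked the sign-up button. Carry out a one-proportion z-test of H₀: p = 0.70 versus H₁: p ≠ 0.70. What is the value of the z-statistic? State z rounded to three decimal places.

z = -4.210

Sample proportion p̂ = 102/183 = 0.55738.
SE₀ = √(0.70·0.30/183) = 0.033875.
z = (0.55738 − 0.70)/0.033875 = -0.14262/0.033875 = -4.210.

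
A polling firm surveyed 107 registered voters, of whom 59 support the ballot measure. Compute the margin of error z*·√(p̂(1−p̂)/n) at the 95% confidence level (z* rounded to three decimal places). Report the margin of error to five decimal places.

With x = 59 successes in n = 107, p̂ = 0.55140.
Standard error of p̂: √(0.247358/107) = √0.002311756 = 0.048081.
The 95% critical value is z* = 1.960.
So ME = 0.09424.

ME = 0.09424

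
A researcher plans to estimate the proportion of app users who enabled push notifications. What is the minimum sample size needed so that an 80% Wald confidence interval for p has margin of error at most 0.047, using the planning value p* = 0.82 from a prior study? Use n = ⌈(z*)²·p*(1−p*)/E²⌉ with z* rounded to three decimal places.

n = 110

z* = 1.282 at the 80% level.
p*(1−p*) = 0.82·0.18 = 0.1476.
Required n before rounding: 1.643524 × 0.1476 / 0.047² = 109.816.
Rounding up, n = 110.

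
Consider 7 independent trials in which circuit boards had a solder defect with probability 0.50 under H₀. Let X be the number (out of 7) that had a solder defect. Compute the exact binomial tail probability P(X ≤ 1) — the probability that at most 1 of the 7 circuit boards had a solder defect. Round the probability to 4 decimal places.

X ~ Binomial(n=7, p=0.50).
P(X ≤ 1) = C(7,0)·0.50^0·0.50^7 + C(7,1)·0.50^1·0.50^6.
= 0.007812 + 0.054688 = 0.0625.

P = 0.0625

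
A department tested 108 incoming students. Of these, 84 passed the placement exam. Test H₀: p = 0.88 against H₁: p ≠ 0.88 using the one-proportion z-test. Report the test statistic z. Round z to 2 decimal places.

z = -3.27

With x = 84 successes in n = 108, p̂ = 0.77778.
Under H₀, SE = √(p₀(1−p₀)/n) = √(0.88·0.12/108) = √0.000977778 = 0.031269.
z = (p̂ − p₀)/SE = (0.77778 − 0.88)/0.031269 = -3.27.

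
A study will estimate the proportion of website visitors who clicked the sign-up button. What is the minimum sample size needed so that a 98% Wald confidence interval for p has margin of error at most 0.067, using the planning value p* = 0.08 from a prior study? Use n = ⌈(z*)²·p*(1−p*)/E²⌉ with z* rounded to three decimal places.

z* = 2.326 at the 98% level.
p*(1−p*) = 0.0736.
Required n before rounding: 5.410276 × 0.0736 / 0.067² = 88.705.
Rounding up, n = 89.

n = 89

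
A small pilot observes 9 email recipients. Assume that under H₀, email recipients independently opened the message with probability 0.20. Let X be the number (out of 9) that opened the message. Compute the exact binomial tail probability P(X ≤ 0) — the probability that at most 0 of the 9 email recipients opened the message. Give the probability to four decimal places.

P = 0.1342

X is binomial with n = 9 and p = 0.20.
P(X ≤ 0) = C(9,0)·0.20^0·0.80^9.
= 0.134218 = 0.1342.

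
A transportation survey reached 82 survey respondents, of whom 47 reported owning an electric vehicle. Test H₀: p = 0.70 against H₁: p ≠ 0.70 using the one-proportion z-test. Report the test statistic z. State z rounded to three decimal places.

With x = 47 successes in n = 82, p̂ = 0.57317.
Null standard error: √(0.70·0.30/82) = √0.002560976 = 0.050606.
z = (p̂ − p₀)/SE = (0.57317 − 0.70)/0.050606 = -2.506.

z = -2.506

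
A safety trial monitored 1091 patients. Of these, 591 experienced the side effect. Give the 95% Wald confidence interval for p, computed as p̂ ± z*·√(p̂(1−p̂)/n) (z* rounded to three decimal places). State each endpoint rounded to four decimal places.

(0.5121, 0.5713)

With x = 591 successes in n = 1091, p̂ = 0.54170.
Standard error of p̂: √(0.248261/1091) = √0.000227553 = 0.015085.
The 95% critical value is z* = 1.960.
Margin of error: 1.960 × 0.015085 = 0.02957.
Interval: 0.54170 ± 0.02957 → (0.5121, 0.5713).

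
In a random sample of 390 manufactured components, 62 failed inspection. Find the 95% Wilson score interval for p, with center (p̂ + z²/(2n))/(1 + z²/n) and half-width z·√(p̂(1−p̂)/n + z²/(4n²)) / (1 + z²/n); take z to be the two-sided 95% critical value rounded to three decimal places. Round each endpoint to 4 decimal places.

p̂ = 62/390 = 0.15897; z = 1.960, so z² = 3.841600.
1 + z²/n = 1.009850.
Adjusted center: (0.15897 + z²/(2n))/1.009850 = 0.16230.
Radicand: p̂(1−p̂)/n + z²/(4n²) = 0.000342824 + 0.000006314 = 0.000349138.
Half-width = z·√(radicand)/denom = 1.960·0.018685/1.009850 = 0.03627.
So the interval runs from 0.1260 to 0.1986.

(0.1260, 0.1986)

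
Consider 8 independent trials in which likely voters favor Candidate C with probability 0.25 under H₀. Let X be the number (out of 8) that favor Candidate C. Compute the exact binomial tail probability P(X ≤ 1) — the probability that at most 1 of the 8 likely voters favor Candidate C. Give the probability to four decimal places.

X is binomial with n = 8 and p = 0.25.
P(X ≤ 1) = C(8,0)·0.25^0·0.75^8 + C(8,1)·0.25^1·0.75^7.
= 0.100113 + 0.266968 = 0.3671.

P = 0.3671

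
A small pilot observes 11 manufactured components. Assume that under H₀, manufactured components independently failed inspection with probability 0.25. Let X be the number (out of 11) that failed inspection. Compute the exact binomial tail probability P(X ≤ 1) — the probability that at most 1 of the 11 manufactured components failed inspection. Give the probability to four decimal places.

P = 0.1971

X ~ Binomial(n=11, p=0.25).
P(X ≤ 1) = C(11,0)·0.25^0·0.75^11 + C(11,1)·0.25^1·0.75^10.
= 0.042235 + 0.154862 = 0.1971.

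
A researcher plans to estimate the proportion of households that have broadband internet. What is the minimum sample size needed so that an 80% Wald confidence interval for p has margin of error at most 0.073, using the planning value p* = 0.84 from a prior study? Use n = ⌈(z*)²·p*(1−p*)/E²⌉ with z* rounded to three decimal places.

For 80% confidence, z* = 1.282.
p*(1−p*) = 0.1344.
(z*)²·p*(1−p*)/E² = 1.643524·0.1344/0.005329 = 41.450.
⌈41.450⌉ = 42.

n = 42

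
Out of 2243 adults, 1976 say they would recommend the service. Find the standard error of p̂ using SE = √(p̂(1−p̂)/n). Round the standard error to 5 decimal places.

Sample proportion p̂ = 1976/2243 = 0.88096.
p̂(1−p̂) = 0.104869.
SE = √(0.104869/2243) = 0.00684.

SE = 0.00684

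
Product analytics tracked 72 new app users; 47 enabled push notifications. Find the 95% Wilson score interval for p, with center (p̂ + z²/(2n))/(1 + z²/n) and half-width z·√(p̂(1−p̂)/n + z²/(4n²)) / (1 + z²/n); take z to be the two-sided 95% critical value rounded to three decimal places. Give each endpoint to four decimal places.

(0.5376, 0.7525)

Here p̂ = 47/72 = 0.65278 and z = 1.960 (z² = 3.841600).
Denominator 1 + z²/n = 1 + 3.841600/72 = 1.053356.
Center = (0.65278 + 0.026678)/1.053356 = 0.64504.
Radicand: p̂(1−p̂)/n + z²/(4n²) = 0.003148041 + 0.000185262 = 0.003333303.
Half-width = z·√(radicand)/denom = 1.960·0.057735/1.053356 = 0.10743.
CI: 0.64504 ± 0.10743 = (0.5376, 0.7525).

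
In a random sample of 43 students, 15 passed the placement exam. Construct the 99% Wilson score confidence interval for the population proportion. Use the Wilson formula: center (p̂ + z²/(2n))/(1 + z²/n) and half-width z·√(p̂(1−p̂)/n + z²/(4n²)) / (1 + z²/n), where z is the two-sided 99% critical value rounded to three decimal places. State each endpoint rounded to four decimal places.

(0.1936, 0.5445)

p̂ = 15/43 = 0.34884; z = 2.576, so z² = 6.635776.
Denominator 1 + z²/n = 1 + 6.635776/43 = 1.154320.
Center = (0.34884 + 0.077160)/1.154320 = 0.36905.
Radicand: p̂(1−p̂)/n + z²/(4n²) = 0.005282554 + 0.000897211 = 0.006179765.
Half-width = 2.576·√0.006179765/1.154320 = 0.17543.
Interval: 0.36905 ± 0.17543 → (0.1936, 0.5445).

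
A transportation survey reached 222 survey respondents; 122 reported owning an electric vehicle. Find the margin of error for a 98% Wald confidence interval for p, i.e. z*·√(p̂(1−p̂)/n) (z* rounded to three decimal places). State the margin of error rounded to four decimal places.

Sample proportion p̂ = 122/222 = 0.54955.
SE(p̂) = √(0.54955·0.45045/222) = 0.033393.
z* = 2.326 at the 98% level.
ME = 2.326·0.033393 = 0.0777.

ME = 0.0777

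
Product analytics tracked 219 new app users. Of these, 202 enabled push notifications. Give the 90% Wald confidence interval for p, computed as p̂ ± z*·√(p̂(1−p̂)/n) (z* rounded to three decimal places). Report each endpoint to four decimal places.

(0.8926, 0.9521)

p̂ = 202/219 = 0.92237.
SE = √(p̂(1−p̂)/n) = √(0.071600/219) = 0.018081.
z* = 1.645 at the 90% level.
Margin = 1.645·0.018081 = 0.02974.
CI: 0.92237 ± 0.02974 = (0.8926, 0.9521).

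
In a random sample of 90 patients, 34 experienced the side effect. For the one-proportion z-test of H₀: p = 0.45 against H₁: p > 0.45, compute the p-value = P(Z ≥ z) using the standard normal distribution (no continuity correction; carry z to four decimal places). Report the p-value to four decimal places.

With x = 34 successes in n = 90, p̂ = 0.37778.
Under H₀, SE = √(p₀(1−p₀)/n) = √(0.45·0.55/90) = √0.002750000 = 0.052440.
Test statistic (full precision, shown to 4 dp): z = (34/90 − 0.45)/SE₀ ≈ -1.3772.
From the standard normal, P(Z ≥ z) = 0.9158.

p-value = 0.9158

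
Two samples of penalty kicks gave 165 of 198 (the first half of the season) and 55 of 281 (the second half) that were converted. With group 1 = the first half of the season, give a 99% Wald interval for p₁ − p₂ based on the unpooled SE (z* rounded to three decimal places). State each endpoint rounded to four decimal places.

(0.5461, 0.7291)

p̂₁ = 0.83333, p̂₂ = 0.19573, so the observed difference is 0.63760.
SE = √(0.000701459 + 0.000560212) = √0.001261671 = 0.035520.
z* = 2.576 at the 99% level. Margin of error = 0.09150.
CI: 0.63760 ± 0.09150 = (0.5461, 0.7291).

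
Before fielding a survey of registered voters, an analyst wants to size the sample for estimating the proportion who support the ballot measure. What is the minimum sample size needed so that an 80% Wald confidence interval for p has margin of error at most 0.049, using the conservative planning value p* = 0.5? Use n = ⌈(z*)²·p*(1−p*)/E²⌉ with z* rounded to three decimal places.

n = 172

z* = 1.282 at the 80% level.
p*(1−p*) = 0.50·0.50 = 0.2500.
(z*)²·p*(1−p*)/E² = 1.643524·0.2500/0.002401 = 171.129.
Rounding up, n = 172.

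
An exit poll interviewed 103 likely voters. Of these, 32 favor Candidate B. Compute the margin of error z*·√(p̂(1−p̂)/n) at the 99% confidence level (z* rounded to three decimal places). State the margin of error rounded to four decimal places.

p̂ = 32/103 = 0.31068.
SE = √(p̂(1−p̂)/n) = √(0.214158/103) = 0.045598.
z* = 2.576 at the 99% level.
ME = 2.576·0.045598 = 0.1175.

ME = 0.1175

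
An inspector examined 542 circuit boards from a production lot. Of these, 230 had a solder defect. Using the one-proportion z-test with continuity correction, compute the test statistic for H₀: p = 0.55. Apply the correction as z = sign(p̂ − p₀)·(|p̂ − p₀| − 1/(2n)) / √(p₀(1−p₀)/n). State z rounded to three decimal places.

z = -5.837

Sample proportion p̂ = 230/542 = 0.42435. p̂ − p₀ = -0.125646.
1/(2n) = 0.000923.
Corrected numerator: |-0.125646| − 0.000923 = 0.124723.
Null standard error: √(0.55·0.45/542) = √0.000456642 = 0.021369.
z = −0.124723/0.021369 = -5.837.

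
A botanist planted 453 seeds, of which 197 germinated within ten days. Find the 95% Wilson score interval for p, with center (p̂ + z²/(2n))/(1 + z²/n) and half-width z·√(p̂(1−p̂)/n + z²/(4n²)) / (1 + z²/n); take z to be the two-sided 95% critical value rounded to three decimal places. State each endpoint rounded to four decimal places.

p̂ = 197/453 = 0.43488; z = 1.960, so z² = 3.841600.
1 + z²/n = 1.008480.
Center = (0.43488 + 0.004240)/1.008480 = 0.43543.
Radicand: p̂(1−p̂)/n + z²/(4n²) = 0.000542515 + 0.000004680 = 0.000547195.
Half-width = 1.960·√0.000547195/1.008480 = 0.04546.
So the interval runs from 0.3900 to 0.4809.

(0.3900, 0.4809)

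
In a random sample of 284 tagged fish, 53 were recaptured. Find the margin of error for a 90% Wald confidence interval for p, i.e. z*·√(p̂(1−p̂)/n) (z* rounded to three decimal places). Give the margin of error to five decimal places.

The sample proportion is 53/284 = 0.18662.
SE(p̂) = √(0.18662·0.81338/284) = 0.023119.
For 90% confidence, z* = 1.645.
ME = 1.645·0.023119 = 0.03803.

ME = 0.03803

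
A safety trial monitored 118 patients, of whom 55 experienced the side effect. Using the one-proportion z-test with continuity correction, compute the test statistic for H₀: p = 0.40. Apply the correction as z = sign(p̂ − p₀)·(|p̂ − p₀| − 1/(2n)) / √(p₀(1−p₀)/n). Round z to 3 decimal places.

Sample proportion p̂ = 55/118 = 0.46610. p̂ − p₀ = 0.066102.
1/(2n) = 0.004237.
Corrected numerator: |0.066102| − 0.004237 = 0.061865.
Null standard error: √(0.40·0.60/118) = √0.002033898 = 0.045099.
z = (+)0.061865/0.045099 = 1.372.

z = 1.372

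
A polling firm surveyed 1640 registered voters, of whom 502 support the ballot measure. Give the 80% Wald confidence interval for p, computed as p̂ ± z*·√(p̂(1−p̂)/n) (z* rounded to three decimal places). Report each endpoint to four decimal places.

(0.2915, 0.3207)

With x = 502 successes in n = 1640, p̂ = 0.30610.
SE(p̂) = √(0.30610·0.69390/1640) = 0.011380.
The 80% critical value is z* = 1.282.
Margin of error: 1.282 × 0.011380 = 0.01459.
CI: 0.30610 ± 0.01459 = (0.2915, 0.3207).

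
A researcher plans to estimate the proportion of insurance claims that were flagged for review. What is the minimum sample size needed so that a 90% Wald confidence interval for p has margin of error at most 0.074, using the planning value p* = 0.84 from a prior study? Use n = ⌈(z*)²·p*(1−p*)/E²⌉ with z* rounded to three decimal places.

n = 67

The 90% critical value is z* = 1.645.
p*(1−p*) = 0.1344.
(z*)²·p*(1−p*)/E² = 2.706025·0.1344/0.005476 = 66.415.
⌈66.415⌉ = 67.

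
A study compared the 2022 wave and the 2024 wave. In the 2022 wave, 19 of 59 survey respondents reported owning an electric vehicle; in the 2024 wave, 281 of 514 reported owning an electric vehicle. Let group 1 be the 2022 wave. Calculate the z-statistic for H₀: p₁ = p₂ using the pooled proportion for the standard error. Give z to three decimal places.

p̂₁ = 19/59 = 0.32203, p̂₂ = 281/514 = 0.54669.
Pooled p̂ = (19+281)/(59+514) = 300/573 = 0.52356.
Pooled SE = √[0.2494449·0.01889468] ≈ 0.068653.
z = (p̂₁ − p̂₂)/SE = (0.32203 − 0.54669)/0.068653 = -0.22466/0.068653 = -3.272.

z = -3.272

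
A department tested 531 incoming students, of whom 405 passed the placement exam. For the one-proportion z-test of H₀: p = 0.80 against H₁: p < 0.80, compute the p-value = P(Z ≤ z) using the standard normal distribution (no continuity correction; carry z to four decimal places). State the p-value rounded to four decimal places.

p-value = 0.0159

The sample proportion is 405/531 = 0.76271.
SE₀ = √(0.80·0.20/531) = 0.017359.
Test statistic (full precision, shown to 4 dp): z = (405/531 − 0.80)/SE₀ ≈ -2.1481.
From the standard normal, P(Z ≤ z) = 0.0159.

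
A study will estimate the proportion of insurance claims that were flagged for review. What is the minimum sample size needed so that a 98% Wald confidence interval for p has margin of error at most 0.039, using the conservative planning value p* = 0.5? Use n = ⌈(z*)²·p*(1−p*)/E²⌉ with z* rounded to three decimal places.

For 98% confidence, z* = 2.326.
p*(1−p*) = 0.2500.
(z*)²·p*(1−p*)/E² = 5.410276·0.2500/0.001521 = 889.263.
⌈889.263⌉ = 890.

n = 890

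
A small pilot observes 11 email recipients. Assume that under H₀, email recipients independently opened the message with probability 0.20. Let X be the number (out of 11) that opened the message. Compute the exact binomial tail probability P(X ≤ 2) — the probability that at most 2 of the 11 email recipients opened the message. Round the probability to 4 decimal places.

X ~ Binomial(n=11, p=0.20).
P(X ≤ 2) = C(11,0)·0.20^0·0.80^11 + C(11,1)·0.20^1·0.80^10 + C(11,2)·0.20^2·0.80^9.
= 0.085899 + 0.236223 + 0.295279 = 0.6174.

P = 0.6174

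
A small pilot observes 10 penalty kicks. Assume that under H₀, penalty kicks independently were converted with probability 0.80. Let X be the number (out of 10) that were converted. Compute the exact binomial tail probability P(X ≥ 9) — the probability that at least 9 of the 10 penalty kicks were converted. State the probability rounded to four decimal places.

X is binomial with n = 10 and p = 0.80.
P(X ≥ 9) = C(10,9)·0.80^9·0.20^1 + C(10,10)·0.80^10·0.20^0.
= 0.268435 + 0.107374 = 0.3758.

P = 0.3758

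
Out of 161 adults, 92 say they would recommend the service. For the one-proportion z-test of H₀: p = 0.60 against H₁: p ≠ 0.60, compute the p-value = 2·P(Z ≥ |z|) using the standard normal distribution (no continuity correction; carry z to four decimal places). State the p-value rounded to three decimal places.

Sample proportion p̂ = 92/161 = 0.57143.
Null standard error: √(0.60·0.40/161) = √0.001490683 = 0.038609.
Test statistic (full precision, shown to 4 dp): z = (92/161 − 0.60)/SE₀ ≈ -0.7400.
From the standard normal, 2·P(Z ≥ |z|) = 0.459.

p-value = 0.459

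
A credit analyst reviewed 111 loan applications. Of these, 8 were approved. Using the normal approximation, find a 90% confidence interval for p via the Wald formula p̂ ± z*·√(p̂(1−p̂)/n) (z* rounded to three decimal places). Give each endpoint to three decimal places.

p̂ = 8/111 = 0.07207.
Standard error of p̂: √(0.066878/111) = √0.000602502 = 0.024546.
z* = 1.645 at the 90% level.
Margin = 1.645·0.024546 = 0.04038.
So the interval runs from 0.032 to 0.112.

(0.032, 0.112)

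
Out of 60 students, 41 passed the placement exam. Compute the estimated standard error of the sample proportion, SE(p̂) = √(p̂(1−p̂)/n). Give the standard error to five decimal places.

SE = 0.06005

The sample proportion is 41/60 = 0.68333.
p̂(1−p̂) = 0.68333·0.31667 = 0.216390.
Dividing by n and taking the root: √0.003606500 = 0.06005.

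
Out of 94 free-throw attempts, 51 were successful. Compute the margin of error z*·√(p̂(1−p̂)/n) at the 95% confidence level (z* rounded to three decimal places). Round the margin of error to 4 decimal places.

The sample proportion is 51/94 = 0.54255.
SE = √(p̂(1−p̂)/n) = √(0.248189/94) = 0.051384.
The 95% critical value is z* = 1.960.
So ME = 0.1007.

ME = 0.1007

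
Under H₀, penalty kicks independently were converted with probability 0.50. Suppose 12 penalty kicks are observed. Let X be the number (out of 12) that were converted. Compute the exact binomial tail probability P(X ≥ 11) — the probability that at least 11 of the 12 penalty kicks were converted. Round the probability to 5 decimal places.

X is binomial with n = 12 and p = 0.50.
P(X ≥ 11) = C(12,11)·0.50^11·0.50^1 + C(12,12)·0.50^12·0.50^0.
= 0.002930 + 0.000244 = 0.00317.

P = 0.00317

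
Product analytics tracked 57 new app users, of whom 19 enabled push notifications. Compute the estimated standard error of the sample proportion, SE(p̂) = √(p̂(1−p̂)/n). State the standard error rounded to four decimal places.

p̂ = 19/57 = 0.33333.
p̂(1−p̂) = 0.222221.
SE = √(0.222221/57) = √0.003898614 = 0.0624.

SE = 0.0624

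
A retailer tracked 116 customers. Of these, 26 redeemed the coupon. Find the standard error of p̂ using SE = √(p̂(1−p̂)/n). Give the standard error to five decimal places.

SE = 0.03872

With x = 26 successes in n = 116, p̂ = 0.22414.
p̂(1−p̂) = 0.22414·0.77586 = 0.173901.
SE = √(0.173901/116) = 0.03872.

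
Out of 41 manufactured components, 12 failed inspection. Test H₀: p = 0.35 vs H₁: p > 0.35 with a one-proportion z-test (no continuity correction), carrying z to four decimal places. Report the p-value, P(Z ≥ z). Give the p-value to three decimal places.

p-value = 0.779

With x = 12 successes in n = 41, p̂ = 0.29268.
Under H₀, SE = √(p₀(1−p₀)/n) = √(0.35·0.65/41) = √0.005548780 = 0.074490.
z = (p̂ − p₀)/SE = (12/41 − 0.35)/0.074490 ≈ -0.7695.
p-value = P(Z ≥ z) with z = -0.7695 → 0.779.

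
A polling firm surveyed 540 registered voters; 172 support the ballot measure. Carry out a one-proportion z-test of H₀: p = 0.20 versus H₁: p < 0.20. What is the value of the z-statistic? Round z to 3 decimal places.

z = 6.885

With x = 172 successes in n = 540, p̂ = 0.31852.
SE₀ = √(0.20·0.80/540) = 0.017213.
z = (0.31852 − 0.20)/0.017213 = 0.11852/0.017213 = 6.885.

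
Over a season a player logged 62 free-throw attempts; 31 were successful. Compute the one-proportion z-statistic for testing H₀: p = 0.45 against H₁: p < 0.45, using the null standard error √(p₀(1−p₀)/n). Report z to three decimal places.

Sample proportion p̂ = 31/62 = 0.50000.
Under H₀, SE = √(p₀(1−p₀)/n) = √(0.45·0.55/62) = √0.003991935 = 0.063182.
Test statistic: z = 0.05000/0.063182 = 0.791.

z = 0.791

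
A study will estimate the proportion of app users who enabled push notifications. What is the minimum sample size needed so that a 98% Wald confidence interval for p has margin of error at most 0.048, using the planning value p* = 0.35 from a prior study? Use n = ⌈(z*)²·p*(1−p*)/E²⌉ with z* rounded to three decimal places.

n = 535

z* = 2.326 at the 98% level.
p*(1−p*) = 0.2275.
(z*)²·p*(1−p*)/E² = 5.410276·0.2275/0.002304 = 534.218.
Rounding up, n = 535.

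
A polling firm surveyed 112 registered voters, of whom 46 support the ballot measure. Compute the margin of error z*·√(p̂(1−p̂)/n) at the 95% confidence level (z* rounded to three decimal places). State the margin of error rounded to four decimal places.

The sample proportion is 46/112 = 0.41071.
Standard error of p̂: √(0.242028/112) = √0.002160965 = 0.046486.
The 95% critical value is z* = 1.960.
ME = 1.960·0.046486 = 0.0911.

ME = 0.0911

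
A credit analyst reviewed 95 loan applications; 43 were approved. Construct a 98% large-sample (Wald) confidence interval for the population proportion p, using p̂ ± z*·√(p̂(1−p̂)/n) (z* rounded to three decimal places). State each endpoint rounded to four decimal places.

(0.3338, 0.5714)

With x = 43 successes in n = 95, p̂ = 0.45263.
SE = √(p̂(1−p̂)/n) = √(0.247756/95) = 0.051068.
The 98% critical value is z* = 2.326.
Margin of error: 2.326 × 0.051068 = 0.11878.
So the interval runs from 0.3338 to 0.5714.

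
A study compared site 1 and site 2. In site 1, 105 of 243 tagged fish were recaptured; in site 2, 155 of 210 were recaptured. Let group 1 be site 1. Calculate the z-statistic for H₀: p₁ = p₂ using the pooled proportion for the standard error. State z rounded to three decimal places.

z = -6.568

Sample proportions: p̂₁ = 105/243 = 0.43210 and p̂₂ = 155/210 = 0.73810.
Pooling: p̂ = 260/453 = 0.57395.
SE = √[p̂(1−p̂)(1/n₁+1/n₂)] = √[0.57395·0.42605·(1/243+1/210)] ≈ 0.046591.
z = (p̂₁ − p̂₂)/SE = (0.43210 − 0.73810)/0.046591 = -0.30600/0.046591 = -6.568.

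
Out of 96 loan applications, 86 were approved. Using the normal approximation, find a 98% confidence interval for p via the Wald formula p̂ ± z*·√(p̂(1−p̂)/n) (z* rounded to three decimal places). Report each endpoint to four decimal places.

Sample proportion p̂ = 86/96 = 0.89583.
SE = √(p̂(1−p̂)/n) = √(0.093316/96) = 0.031178.
The 98% critical value is z* = 2.326.
Margin of error: 2.326 × 0.031178 = 0.07252.
So the interval runs from 0.8233 to 0.9684.

(0.8233, 0.9684)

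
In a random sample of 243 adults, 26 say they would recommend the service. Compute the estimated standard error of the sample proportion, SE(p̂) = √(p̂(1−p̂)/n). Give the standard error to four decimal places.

SE = 0.0198

With x = 26 successes in n = 243, p̂ = 0.10700.
p̂(1−p̂) = 0.095551.
SE = √(0.095551/243) = √0.000393214 = 0.0198.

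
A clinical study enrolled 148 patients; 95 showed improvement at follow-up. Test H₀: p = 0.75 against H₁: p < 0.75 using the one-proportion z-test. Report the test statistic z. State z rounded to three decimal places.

z = -3.037

Sample proportion p̂ = 95/148 = 0.64189.
Null standard error: √(0.75·0.25/148) = √0.001266892 = 0.035593.
Test statistic: z = -0.10811/0.035593 = -3.037.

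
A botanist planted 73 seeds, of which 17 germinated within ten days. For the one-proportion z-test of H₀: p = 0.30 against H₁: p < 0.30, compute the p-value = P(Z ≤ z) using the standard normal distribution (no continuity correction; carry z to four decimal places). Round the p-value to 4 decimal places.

p̂ = 17/73 = 0.23288.
Under H₀, SE = √(p₀(1−p₀)/n) = √(0.30·0.70/73) = √0.002876712 = 0.053635.
z = (p̂ − p₀)/SE = (17/73 − 0.30)/0.053635 ≈ -1.2515.
p-value = P(Z ≤ z) with z = -1.2515 → 0.1054.

p-value = 0.1054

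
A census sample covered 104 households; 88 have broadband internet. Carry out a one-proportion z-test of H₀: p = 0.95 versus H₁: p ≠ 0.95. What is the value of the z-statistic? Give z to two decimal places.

p̂ = 88/104 = 0.84615.
SE₀ = √(0.95·0.05/104) = 0.021371.
Test statistic: z = -0.10385/0.021371 = -4.86.

z = -4.86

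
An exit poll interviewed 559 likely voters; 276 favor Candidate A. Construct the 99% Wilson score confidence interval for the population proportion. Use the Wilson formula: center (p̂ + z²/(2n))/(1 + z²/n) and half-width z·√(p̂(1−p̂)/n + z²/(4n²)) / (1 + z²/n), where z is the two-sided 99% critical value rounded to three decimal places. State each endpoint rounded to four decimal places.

Here p̂ = 276/559 = 0.49374 and z = 2.576 (z² = 6.635776).
Denominator 1 + z²/n = 1 + 6.635776/559 = 1.011871.
Adjusted center: (0.49374 + z²/(2n))/1.011871 = 0.49381.
Radicand: p̂(1−p̂)/n + z²/(4n²) = 0.000447157 + 0.000005309 = 0.000452466.
Half-width = 2.576·√0.000452466/1.011871 = 0.05415.
CI: 0.49381 ± 0.05415 = (0.4397, 0.5480).

(0.4397, 0.5480)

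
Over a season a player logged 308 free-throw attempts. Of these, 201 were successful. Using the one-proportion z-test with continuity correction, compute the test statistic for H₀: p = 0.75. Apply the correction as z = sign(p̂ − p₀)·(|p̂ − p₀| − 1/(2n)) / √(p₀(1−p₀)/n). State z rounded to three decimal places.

The sample proportion is 201/308 = 0.65260. p̂ − p₀ = -0.097403.
Continuity correction 1/(2n) = 1/616 = 0.001623.
Corrected numerator: |-0.097403| − 0.001623 = 0.095780.
Null standard error: √(0.75·0.25/308) = √0.000608766 = 0.024673.
z = −0.095780/0.024673 = -3.882.

z = -3.882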